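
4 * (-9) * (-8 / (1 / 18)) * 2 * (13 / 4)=33696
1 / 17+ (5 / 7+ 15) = 1877 / 119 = 15.77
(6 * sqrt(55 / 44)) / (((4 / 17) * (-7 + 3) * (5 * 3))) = -17 * sqrt(5) / 80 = -0.48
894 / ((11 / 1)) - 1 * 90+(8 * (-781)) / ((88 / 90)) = -70386 / 11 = -6398.73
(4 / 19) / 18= 2 / 171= 0.01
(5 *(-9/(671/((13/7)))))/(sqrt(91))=-45 *sqrt(91)/32879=-0.01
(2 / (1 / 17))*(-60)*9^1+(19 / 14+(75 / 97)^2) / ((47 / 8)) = -56833469876 / 3095561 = -18359.67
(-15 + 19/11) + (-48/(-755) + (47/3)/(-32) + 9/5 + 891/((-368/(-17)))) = 536582681/18337440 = 29.26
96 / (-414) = -16 / 69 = -0.23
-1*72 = -72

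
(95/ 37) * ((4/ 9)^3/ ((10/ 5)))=3040/ 26973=0.11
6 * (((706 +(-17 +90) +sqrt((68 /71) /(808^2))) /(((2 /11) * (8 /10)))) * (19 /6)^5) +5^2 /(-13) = 136185445 * sqrt(1207) /297395712 +1379149742315 /134784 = 10232311.60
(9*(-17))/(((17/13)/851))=-99567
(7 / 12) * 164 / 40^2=287 / 4800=0.06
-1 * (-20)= 20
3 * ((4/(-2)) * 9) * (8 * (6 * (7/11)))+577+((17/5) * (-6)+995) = -5382/55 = -97.85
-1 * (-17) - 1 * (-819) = 836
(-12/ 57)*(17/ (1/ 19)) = -68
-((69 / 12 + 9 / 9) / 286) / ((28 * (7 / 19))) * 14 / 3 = -171 / 16016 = -0.01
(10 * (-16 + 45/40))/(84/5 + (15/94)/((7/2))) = -978775/110844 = -8.83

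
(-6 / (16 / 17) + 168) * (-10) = -6465 / 4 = -1616.25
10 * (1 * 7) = 70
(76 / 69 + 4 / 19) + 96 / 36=5216 / 1311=3.98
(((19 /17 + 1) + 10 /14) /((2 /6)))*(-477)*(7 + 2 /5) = -17843139 /595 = -29988.47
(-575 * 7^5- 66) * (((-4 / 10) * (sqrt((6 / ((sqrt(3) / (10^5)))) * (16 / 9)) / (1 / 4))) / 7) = 12370036480 * 3^(1 / 4) * sqrt(5) / 21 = 1733472680.23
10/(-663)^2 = 10/439569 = 0.00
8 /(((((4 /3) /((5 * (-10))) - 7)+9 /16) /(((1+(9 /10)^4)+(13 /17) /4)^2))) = -295857712107 /70055406250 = -4.22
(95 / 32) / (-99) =-95 / 3168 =-0.03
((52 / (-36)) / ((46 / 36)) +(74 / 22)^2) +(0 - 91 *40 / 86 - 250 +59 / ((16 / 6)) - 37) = -284349787 / 957352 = -297.02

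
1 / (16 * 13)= 1 / 208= 0.00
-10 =-10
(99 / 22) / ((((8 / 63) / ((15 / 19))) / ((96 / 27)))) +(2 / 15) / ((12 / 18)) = 9469 / 95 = 99.67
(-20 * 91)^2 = 3312400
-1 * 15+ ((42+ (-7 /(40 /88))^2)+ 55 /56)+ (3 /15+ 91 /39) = 1124237 /4200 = 267.68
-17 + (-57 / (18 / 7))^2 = 17077 / 36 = 474.36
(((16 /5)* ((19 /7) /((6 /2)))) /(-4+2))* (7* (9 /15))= -152 /25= -6.08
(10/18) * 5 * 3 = 25/3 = 8.33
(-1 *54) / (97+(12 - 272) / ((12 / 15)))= 9 / 38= 0.24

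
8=8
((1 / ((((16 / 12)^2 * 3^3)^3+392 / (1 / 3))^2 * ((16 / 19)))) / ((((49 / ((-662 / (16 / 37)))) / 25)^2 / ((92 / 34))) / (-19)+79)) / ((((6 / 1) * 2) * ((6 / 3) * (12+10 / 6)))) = 778349213579375 / 212166477849870317214217101312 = 0.00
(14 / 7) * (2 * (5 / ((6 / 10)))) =100 / 3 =33.33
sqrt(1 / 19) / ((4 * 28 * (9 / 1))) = sqrt(19) / 19152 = 0.00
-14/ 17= -0.82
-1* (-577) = 577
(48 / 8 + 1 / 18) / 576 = 109 / 10368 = 0.01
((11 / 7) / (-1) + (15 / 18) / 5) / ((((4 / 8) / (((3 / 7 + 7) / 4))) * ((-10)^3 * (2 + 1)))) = 767 / 441000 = 0.00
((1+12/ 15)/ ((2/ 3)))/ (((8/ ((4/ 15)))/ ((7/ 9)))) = 7/ 100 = 0.07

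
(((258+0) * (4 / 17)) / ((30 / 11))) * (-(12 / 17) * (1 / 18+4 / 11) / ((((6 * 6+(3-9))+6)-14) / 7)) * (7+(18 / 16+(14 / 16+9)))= -599592 / 15895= -37.72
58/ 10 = 29/ 5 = 5.80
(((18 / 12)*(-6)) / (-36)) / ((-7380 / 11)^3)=-1331 / 1607789088000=-0.00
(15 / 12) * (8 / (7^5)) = 10 / 16807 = 0.00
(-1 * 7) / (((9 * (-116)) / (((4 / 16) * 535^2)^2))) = 573473254375 / 16704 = 34331492.72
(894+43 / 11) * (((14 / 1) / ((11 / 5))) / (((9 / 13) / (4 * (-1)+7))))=8988070 / 363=24760.52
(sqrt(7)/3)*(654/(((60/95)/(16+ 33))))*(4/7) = 28994*sqrt(7)/3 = 25570.30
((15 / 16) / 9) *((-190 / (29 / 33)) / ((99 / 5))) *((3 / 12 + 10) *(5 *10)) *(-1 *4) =2434375 / 1044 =2331.78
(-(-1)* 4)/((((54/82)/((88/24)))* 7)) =1804/567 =3.18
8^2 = 64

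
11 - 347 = -336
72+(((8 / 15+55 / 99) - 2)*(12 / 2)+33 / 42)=14137 / 210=67.32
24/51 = 8/17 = 0.47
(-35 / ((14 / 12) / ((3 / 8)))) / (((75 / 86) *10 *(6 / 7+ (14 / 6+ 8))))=-2709 / 23500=-0.12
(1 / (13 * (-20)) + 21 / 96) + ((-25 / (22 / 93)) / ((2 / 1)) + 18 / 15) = -1176627 / 22880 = -51.43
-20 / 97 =-0.21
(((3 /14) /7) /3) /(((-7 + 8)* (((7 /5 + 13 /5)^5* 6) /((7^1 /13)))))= 1 /1118208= 0.00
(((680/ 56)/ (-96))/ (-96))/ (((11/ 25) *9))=2125/ 6386688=0.00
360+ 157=517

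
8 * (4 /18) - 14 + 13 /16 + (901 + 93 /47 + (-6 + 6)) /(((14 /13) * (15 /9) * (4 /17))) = 100755245 /47376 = 2126.71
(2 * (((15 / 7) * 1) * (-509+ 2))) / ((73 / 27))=-410670 / 511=-803.66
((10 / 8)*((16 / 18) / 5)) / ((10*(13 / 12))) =4 / 195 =0.02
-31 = -31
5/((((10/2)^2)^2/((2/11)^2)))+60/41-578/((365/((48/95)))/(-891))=614436148688/860113375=714.37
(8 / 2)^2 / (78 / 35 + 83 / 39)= 21840 / 5947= 3.67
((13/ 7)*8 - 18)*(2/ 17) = -44/ 119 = -0.37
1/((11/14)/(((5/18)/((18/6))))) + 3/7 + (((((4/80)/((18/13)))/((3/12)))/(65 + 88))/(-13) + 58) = 62076103/1060290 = 58.55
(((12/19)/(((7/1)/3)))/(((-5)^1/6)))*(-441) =13608/95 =143.24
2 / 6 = 1 / 3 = 0.33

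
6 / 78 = 1 / 13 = 0.08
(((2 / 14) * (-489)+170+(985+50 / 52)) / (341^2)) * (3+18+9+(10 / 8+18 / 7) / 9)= 137776687 / 484828344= 0.28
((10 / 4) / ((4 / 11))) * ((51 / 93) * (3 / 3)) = 935 / 248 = 3.77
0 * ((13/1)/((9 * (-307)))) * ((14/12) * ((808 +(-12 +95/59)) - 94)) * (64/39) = 0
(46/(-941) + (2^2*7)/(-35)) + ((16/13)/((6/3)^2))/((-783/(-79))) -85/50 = -48233951/19156878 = -2.52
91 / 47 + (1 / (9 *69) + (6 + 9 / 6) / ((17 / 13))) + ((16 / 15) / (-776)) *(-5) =739261961 / 96258726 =7.68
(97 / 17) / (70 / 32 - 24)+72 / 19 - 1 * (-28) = 3554044 / 112727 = 31.53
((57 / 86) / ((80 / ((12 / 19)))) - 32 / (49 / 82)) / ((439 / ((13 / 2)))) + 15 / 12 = 33830393 / 73997840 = 0.46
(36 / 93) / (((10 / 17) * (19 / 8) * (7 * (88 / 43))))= 4386 / 226765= 0.02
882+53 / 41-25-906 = -1956 / 41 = -47.71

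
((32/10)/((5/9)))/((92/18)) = 648/575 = 1.13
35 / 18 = 1.94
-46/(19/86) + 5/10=-7893/38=-207.71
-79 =-79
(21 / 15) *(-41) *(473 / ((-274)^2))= -135751 / 375380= -0.36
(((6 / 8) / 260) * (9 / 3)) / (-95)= -9 / 98800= -0.00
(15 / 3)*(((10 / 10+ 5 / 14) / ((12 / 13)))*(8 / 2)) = 1235 / 42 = 29.40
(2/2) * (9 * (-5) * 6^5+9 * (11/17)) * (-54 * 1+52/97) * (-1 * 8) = -246793069008/1649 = -149662261.38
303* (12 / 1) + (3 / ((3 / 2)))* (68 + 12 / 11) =41516 / 11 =3774.18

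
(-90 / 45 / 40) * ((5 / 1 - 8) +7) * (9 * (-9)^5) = 531441 / 5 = 106288.20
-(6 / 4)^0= -1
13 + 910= 923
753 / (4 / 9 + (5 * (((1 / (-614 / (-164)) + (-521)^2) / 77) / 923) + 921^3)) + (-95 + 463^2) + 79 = 2989434852870231791637 / 13946316836511686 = 214353.00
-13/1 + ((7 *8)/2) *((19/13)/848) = -35695/2756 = -12.95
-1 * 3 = -3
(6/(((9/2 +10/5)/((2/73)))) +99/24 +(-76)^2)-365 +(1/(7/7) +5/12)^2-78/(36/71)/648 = 9993437063/1844856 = 5416.92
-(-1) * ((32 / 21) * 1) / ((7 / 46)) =1472 / 147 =10.01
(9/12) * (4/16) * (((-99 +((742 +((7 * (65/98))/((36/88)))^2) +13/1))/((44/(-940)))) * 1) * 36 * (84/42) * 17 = -12443981555/3234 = -3847860.72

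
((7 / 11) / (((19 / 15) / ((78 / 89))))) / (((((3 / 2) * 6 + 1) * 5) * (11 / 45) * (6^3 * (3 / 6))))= 273 / 818444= 0.00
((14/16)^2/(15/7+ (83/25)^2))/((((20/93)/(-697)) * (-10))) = 17930325/951296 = 18.85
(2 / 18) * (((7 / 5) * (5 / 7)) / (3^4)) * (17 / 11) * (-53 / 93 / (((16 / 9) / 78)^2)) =-152269 / 65472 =-2.33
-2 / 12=-1 / 6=-0.17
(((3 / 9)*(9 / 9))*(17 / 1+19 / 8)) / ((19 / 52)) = 2015 / 114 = 17.68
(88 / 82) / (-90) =-22 / 1845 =-0.01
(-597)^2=356409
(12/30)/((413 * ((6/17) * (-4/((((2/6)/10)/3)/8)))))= -17/17841600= -0.00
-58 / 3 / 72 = -29 / 108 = -0.27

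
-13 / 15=-0.87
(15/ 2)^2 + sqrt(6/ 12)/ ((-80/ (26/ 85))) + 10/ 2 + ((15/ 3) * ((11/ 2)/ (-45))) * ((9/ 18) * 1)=1097/ 18 - 13 * sqrt(2)/ 6800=60.94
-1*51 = -51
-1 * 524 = -524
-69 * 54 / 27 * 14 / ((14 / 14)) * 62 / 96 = -4991 / 4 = -1247.75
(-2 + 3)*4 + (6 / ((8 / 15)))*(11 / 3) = 181 / 4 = 45.25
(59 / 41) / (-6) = -59 / 246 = -0.24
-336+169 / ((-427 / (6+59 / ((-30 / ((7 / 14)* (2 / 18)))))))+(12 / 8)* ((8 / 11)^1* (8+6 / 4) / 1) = -831851039 / 2536380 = -327.97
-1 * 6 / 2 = -3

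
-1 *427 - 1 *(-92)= -335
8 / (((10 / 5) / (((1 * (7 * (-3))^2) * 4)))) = 7056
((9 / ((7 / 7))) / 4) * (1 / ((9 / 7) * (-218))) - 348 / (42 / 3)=-151777 / 6104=-24.87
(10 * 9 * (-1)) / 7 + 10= -20 / 7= -2.86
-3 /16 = -0.19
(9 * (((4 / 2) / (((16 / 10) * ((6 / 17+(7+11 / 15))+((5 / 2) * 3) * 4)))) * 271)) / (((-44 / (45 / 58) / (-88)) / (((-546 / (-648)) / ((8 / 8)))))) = 471641625 / 4506368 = 104.66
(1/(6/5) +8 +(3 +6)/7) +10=845/42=20.12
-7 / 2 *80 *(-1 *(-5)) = -1400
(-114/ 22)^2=3249/ 121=26.85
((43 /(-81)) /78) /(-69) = 43 /435942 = 0.00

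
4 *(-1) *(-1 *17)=68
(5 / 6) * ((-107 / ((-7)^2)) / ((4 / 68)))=-9095 / 294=-30.94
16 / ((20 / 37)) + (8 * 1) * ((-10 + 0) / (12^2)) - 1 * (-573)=27092 / 45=602.04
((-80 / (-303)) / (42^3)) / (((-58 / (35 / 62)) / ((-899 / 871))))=25 / 698313798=0.00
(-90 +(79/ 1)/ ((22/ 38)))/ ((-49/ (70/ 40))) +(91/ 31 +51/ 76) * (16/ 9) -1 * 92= -87.25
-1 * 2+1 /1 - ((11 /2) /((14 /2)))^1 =-25 /14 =-1.79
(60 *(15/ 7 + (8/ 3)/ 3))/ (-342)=-0.53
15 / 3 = 5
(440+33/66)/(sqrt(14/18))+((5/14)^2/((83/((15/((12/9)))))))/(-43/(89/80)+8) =-100125/177516416+2643 *sqrt(7)/14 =499.48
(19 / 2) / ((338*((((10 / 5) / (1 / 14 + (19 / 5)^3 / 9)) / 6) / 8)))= 1845869 / 443625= 4.16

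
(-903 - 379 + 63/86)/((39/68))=-3746426/1677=-2234.00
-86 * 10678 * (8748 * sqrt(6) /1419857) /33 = -2677786128 * sqrt(6) /15618427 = -419.97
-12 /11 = -1.09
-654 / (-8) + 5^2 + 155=1047 / 4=261.75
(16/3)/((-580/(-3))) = 4/145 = 0.03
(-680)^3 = -314432000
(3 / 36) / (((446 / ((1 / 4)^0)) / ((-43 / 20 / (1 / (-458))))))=9847 / 53520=0.18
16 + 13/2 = 45/2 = 22.50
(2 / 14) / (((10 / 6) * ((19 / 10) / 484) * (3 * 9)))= 968 / 1197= 0.81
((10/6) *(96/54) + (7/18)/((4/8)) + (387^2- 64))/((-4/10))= -10105340/27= -374271.85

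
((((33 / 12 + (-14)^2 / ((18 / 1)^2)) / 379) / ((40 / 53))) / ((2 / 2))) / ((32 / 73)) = 4205603 / 157178880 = 0.03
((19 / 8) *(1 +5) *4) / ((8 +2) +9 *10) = 57 / 100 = 0.57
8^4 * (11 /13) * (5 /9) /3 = 641.82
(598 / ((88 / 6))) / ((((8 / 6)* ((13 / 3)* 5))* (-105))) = -207 / 15400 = -0.01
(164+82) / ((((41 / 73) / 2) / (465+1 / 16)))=1629579 / 4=407394.75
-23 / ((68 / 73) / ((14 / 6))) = -57.61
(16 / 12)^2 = 16 / 9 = 1.78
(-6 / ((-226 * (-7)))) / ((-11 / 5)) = 15 / 8701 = 0.00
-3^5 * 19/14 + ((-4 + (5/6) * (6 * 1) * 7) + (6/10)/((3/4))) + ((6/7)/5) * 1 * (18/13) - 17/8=-1091539/3640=-299.87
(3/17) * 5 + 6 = 117/17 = 6.88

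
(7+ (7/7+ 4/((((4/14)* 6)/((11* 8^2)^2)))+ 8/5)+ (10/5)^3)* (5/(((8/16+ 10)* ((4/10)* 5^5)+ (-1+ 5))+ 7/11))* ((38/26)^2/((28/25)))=215263244075/256283937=839.94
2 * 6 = 12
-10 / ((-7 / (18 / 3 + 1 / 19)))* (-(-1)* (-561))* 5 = -3225750 / 133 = -24253.76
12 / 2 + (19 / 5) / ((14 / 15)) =141 / 14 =10.07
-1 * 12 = -12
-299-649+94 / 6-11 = -2830 / 3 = -943.33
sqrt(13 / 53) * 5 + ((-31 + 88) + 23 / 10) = 5 * sqrt(689) / 53 + 593 / 10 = 61.78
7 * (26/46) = 3.96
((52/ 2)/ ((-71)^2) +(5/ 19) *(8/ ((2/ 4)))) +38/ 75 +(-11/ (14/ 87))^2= 6585581442617/ 1407951300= 4677.42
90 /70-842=-5885 /7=-840.71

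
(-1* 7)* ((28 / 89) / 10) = -98 / 445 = -0.22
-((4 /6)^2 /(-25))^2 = -16 /50625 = -0.00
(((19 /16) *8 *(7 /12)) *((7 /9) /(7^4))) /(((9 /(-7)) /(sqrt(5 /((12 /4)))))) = -19 *sqrt(15) /40824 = -0.00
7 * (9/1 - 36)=-189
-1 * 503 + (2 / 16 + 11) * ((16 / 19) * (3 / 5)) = -47251 / 95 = -497.38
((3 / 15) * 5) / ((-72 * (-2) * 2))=1 / 288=0.00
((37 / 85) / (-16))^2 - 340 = -628862631 / 1849600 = -340.00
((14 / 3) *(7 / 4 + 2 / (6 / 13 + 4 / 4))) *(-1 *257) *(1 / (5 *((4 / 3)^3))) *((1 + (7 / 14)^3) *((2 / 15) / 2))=-11511801 / 486400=-23.67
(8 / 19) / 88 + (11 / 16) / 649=1153 / 197296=0.01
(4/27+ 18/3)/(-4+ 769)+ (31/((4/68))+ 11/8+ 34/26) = 529.69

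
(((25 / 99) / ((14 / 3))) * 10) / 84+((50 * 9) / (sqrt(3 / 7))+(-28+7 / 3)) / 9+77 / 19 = 1335221 / 1106028+50 * sqrt(21) / 3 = 77.58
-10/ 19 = -0.53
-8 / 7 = -1.14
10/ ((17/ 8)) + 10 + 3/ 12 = 1017/ 68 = 14.96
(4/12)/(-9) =-1/27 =-0.04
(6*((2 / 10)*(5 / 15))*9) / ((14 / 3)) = 27 / 35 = 0.77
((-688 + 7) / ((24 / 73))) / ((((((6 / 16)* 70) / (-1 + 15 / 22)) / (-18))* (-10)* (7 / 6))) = 149139 / 3850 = 38.74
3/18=1/6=0.17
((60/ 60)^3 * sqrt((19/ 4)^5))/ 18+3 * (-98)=-294+361 * sqrt(19)/ 576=-291.27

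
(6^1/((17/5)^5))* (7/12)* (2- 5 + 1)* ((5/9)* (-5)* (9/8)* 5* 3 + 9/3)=7678125/11358856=0.68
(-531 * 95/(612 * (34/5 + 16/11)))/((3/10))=-1541375/46308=-33.29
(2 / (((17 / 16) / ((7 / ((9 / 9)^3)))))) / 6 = 112 / 51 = 2.20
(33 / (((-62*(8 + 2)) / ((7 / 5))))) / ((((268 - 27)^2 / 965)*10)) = -44583 / 360102200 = -0.00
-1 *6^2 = -36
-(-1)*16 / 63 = 16 / 63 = 0.25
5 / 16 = 0.31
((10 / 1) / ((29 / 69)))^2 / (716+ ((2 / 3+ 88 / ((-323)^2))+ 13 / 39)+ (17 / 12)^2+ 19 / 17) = 7152629313600 / 9098539463857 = 0.79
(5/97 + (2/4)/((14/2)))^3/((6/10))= 0.00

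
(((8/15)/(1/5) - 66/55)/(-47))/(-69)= 22/48645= 0.00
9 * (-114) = -1026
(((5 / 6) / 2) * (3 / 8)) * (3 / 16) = 15 / 512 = 0.03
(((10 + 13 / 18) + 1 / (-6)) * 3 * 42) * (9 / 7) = 1710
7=7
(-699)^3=-341532099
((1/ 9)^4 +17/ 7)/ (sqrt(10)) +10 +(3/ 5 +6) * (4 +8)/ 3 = 55772 * sqrt(10)/ 229635 +182/ 5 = 37.17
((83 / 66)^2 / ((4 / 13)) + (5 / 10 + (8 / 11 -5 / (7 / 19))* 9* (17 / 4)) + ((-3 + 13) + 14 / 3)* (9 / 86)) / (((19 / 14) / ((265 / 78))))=-51756477695 / 42706224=-1211.92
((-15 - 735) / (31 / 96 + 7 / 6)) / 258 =-12000 / 6149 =-1.95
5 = 5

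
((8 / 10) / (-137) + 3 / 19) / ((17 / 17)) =1979 / 13015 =0.15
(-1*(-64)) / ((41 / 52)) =3328 / 41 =81.17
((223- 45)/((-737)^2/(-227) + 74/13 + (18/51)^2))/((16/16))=-151805342/2035725075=-0.07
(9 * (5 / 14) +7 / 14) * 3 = 78 / 7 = 11.14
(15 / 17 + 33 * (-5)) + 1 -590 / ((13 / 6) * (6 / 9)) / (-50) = -154.95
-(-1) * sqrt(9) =3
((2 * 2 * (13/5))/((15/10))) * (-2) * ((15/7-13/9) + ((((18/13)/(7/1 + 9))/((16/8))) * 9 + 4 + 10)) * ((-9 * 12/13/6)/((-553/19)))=-7513018/754845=-9.95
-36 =-36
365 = 365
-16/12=-4/3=-1.33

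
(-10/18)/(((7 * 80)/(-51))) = 17/336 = 0.05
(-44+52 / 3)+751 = 2173 / 3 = 724.33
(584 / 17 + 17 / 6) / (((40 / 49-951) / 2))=-185857 / 2374509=-0.08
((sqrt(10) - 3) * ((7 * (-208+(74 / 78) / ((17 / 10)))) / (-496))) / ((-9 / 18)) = 481369 / 27404 - 481369 * sqrt(10) / 82212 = -0.95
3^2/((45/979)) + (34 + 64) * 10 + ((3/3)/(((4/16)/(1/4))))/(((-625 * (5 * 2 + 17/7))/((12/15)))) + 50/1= 333264347/271875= 1225.80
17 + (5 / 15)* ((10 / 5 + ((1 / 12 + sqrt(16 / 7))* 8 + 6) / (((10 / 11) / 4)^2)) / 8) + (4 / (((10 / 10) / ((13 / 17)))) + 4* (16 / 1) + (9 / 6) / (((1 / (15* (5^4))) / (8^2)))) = 1936* sqrt(7) / 525 + 2754273931 / 3060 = 900099.28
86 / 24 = 43 / 12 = 3.58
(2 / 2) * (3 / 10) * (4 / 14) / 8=3 / 280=0.01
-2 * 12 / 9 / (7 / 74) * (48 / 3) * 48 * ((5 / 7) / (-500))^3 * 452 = 1070336 / 37515625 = 0.03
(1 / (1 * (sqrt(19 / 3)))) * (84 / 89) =84 * sqrt(57) / 1691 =0.38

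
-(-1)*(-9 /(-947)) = 9 /947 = 0.01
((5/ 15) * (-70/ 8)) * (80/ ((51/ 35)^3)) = -30012500/ 397953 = -75.42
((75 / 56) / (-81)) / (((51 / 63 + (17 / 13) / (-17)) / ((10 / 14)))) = -65 / 4032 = -0.02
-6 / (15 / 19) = -38 / 5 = -7.60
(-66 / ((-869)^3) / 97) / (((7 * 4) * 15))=1 / 405075912010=0.00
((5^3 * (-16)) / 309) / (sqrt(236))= -1000 * sqrt(59) / 18231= -0.42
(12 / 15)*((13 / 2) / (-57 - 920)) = -26 / 4885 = -0.01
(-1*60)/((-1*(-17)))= -60/17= -3.53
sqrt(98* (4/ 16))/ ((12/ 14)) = 49* sqrt(2)/ 12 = 5.77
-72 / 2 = -36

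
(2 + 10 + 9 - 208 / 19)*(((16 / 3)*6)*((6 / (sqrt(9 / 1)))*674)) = 8238976 / 19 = 433630.32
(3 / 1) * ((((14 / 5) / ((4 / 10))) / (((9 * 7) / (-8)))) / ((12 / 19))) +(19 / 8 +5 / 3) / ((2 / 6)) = 569 / 72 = 7.90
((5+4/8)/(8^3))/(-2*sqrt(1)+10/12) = -33/3584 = -0.01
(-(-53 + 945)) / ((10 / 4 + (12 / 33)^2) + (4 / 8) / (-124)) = -26767136 / 78867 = -339.40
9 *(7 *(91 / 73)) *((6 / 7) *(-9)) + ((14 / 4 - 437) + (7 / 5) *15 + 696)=-47061 / 146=-322.34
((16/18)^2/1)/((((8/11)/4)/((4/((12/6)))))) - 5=3.69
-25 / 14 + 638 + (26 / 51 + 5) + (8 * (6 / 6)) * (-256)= -1004081 / 714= -1406.28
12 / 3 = 4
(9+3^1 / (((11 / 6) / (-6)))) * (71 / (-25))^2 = -45369 / 6875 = -6.60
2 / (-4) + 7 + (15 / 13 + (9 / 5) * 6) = 2399 / 130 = 18.45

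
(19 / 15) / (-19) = -1 / 15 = -0.07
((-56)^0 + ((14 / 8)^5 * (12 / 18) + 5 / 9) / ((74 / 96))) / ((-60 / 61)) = -3448513 / 213120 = -16.18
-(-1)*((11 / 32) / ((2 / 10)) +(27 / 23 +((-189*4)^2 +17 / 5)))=2103275637 / 3680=571542.29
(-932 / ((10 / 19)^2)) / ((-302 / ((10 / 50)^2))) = 0.45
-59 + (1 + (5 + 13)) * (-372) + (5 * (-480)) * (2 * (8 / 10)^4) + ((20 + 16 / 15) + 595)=-635776 / 75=-8477.01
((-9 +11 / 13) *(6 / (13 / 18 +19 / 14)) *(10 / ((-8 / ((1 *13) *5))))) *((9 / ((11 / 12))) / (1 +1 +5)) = 3863700 / 1441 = 2681.26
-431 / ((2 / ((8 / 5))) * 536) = -0.64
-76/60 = -19/15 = -1.27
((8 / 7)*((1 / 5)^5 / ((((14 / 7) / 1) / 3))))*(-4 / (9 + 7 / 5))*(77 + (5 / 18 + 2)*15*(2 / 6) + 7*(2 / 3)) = -134 / 6825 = -0.02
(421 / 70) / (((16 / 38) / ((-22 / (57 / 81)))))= -125037 / 280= -446.56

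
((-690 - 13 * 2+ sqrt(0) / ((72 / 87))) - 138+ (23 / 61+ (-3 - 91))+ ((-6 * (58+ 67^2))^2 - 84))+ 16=45402697011 / 61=744306508.38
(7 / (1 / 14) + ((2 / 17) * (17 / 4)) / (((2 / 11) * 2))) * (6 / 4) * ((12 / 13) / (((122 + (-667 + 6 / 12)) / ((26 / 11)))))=-795 / 1331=-0.60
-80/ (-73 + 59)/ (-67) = -40/ 469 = -0.09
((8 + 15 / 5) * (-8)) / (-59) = 88 / 59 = 1.49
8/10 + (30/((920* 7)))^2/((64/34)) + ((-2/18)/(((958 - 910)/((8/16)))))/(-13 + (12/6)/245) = 4562855598193/5702852252160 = 0.80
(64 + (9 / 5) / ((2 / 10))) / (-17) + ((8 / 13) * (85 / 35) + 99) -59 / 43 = 6308073 / 66521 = 94.83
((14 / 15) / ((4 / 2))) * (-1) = -7 / 15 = -0.47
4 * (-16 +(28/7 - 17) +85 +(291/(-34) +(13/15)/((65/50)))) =192.43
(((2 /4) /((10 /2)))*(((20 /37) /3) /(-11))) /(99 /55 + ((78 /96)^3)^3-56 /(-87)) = -0.00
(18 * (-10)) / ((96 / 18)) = -135 / 4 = -33.75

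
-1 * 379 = -379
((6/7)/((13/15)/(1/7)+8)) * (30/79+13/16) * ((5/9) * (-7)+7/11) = -15755/66676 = -0.24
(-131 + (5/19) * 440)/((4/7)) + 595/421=-806463/31996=-25.21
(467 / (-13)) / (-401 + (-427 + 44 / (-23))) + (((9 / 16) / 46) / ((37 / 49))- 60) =-25315344629 / 422341088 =-59.94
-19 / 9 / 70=-0.03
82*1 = 82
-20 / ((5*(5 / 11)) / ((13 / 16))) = -143 / 20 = -7.15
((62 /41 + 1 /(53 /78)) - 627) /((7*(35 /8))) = -10847896 /532385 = -20.38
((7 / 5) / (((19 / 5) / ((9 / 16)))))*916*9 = 129843 / 76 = 1708.46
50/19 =2.63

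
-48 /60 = -4 /5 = -0.80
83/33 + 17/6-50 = -2947/66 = -44.65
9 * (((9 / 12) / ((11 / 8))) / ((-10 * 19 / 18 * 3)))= -162 / 1045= -0.16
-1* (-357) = 357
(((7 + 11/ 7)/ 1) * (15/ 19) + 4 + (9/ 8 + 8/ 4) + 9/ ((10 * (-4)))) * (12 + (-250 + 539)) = 781611/ 190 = 4113.74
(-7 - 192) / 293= -199 / 293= -0.68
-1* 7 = -7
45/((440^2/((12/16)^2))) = 81/619520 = 0.00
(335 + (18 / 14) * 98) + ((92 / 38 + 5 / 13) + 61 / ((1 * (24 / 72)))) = 159761 / 247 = 646.81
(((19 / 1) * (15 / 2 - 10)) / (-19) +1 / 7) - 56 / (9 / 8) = -5939 / 126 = -47.13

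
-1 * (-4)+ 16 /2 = 12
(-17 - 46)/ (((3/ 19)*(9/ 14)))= -1862/ 3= -620.67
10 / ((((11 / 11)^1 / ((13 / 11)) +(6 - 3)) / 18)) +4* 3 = 294 / 5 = 58.80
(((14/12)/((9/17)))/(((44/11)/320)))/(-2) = -2380/27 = -88.15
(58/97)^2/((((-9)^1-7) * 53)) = -841/1994708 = -0.00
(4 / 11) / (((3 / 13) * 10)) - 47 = -46.84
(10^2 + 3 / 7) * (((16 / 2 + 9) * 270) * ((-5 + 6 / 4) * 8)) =-12907080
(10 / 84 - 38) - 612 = -27295 / 42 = -649.88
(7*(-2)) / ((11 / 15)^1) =-210 / 11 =-19.09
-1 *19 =-19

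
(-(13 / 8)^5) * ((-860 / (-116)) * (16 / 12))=-79827995 / 712704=-112.01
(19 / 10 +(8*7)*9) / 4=5059 / 40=126.48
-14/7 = -2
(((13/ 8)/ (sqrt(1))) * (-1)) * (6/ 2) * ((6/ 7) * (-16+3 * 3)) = 29.25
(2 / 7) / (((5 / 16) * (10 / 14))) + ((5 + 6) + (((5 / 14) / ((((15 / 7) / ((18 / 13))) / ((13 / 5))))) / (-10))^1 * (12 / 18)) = 306 / 25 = 12.24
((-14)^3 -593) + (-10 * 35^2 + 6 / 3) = -15585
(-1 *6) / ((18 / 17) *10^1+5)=-102 / 265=-0.38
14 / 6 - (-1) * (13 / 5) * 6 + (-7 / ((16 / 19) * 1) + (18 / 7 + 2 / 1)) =23843 / 1680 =14.19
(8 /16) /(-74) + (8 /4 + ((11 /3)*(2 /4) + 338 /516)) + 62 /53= 1906181 /337292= 5.65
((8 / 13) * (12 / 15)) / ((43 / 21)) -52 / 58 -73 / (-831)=-38277227 / 67356705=-0.57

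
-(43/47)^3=-79507/103823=-0.77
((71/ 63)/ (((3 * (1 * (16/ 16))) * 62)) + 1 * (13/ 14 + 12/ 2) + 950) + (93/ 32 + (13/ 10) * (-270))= 114150359/ 187488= 608.84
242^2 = 58564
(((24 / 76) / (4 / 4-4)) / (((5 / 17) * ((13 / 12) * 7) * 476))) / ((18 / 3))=-1 / 60515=-0.00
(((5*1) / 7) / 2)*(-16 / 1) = -40 / 7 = -5.71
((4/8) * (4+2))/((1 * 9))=1/3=0.33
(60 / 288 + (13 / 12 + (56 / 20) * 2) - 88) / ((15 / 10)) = -9733 / 180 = -54.07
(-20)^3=-8000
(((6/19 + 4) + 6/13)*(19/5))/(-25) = -236/325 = -0.73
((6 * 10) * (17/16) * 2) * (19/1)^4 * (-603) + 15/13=-260504511315/26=-10019404281.35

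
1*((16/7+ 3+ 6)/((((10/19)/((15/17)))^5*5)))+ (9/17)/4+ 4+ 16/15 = 35.09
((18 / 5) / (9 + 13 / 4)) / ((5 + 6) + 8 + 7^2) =18 / 4165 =0.00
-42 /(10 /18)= -378 /5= -75.60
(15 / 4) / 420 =1 / 112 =0.01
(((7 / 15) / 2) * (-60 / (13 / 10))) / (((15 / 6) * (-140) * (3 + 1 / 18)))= 36 / 3575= 0.01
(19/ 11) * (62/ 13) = 1178/ 143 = 8.24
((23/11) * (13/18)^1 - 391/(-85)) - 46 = -39491/990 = -39.89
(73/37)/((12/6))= 73/74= 0.99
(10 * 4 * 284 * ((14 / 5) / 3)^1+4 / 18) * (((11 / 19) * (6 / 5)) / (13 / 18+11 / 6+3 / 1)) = 3149058 / 2375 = 1325.92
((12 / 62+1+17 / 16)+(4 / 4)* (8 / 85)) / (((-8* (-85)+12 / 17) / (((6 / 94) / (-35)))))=-297249 / 47209131200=-0.00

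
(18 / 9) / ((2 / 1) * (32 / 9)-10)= -9 / 13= -0.69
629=629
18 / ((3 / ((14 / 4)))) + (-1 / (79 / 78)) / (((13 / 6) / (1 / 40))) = 16581 / 790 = 20.99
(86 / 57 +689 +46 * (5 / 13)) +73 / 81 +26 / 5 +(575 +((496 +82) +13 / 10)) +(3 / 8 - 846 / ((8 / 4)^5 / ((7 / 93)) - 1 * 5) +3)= 880238100509 / 470724696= 1869.96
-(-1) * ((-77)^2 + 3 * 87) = 6190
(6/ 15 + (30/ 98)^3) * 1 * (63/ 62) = 2269557/ 5210170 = 0.44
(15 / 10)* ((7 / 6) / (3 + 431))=1 / 248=0.00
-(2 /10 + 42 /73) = -283 /365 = -0.78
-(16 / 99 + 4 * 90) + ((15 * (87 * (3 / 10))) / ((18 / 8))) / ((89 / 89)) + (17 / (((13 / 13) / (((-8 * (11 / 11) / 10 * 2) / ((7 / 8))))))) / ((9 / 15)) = -164914 / 693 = -237.97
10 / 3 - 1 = 7 / 3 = 2.33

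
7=7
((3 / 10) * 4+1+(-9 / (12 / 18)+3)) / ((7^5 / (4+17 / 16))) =-6723 / 2689120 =-0.00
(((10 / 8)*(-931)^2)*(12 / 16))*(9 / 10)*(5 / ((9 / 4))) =13001415 / 8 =1625176.88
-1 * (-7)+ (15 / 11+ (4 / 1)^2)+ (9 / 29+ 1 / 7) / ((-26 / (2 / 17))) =12022272 / 493493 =24.36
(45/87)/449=15/13021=0.00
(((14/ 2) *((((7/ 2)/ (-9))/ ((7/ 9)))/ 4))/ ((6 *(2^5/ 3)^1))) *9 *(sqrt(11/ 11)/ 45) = -7/ 2560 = -0.00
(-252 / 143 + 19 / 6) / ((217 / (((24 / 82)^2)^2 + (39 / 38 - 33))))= -0.21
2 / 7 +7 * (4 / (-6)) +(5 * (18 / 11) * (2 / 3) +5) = 1403 / 231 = 6.07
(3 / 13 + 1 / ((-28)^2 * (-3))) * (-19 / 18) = -133817 / 550368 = -0.24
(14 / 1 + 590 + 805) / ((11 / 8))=1024.73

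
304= 304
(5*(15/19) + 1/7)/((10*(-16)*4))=-17/2660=-0.01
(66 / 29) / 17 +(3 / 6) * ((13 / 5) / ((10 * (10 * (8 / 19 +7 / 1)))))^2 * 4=164048327437 / 1225166625000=0.13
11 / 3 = 3.67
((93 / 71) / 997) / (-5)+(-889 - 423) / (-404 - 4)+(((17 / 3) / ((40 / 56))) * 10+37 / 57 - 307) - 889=-127216656764 / 114321005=-1112.80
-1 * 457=-457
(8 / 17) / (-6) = -4 / 51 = -0.08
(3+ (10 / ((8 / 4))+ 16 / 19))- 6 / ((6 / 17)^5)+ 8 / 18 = -26748611 / 24624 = -1086.28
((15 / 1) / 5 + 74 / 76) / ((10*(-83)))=-151 / 31540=-0.00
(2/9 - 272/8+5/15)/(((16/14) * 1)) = -2107/72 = -29.26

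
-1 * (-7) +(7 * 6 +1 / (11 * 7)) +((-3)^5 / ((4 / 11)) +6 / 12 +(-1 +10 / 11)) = -190599 / 308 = -618.83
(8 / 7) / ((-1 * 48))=-1 / 42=-0.02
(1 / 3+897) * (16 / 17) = 43072 / 51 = 844.55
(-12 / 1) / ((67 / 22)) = -264 / 67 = -3.94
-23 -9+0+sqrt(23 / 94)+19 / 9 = -269 / 9+sqrt(2162) / 94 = -29.39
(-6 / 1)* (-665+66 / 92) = 91671 / 23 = 3985.70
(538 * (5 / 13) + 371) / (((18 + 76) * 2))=7513 / 2444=3.07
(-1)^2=1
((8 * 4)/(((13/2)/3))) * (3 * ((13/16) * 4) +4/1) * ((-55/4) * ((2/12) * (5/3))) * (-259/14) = 559625/39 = 14349.36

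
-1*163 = -163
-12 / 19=-0.63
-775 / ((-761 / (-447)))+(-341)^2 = 88143416 / 761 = 115825.78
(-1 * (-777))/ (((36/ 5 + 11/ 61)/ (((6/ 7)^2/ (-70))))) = -121878/ 110299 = -1.10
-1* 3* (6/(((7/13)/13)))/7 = -3042/49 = -62.08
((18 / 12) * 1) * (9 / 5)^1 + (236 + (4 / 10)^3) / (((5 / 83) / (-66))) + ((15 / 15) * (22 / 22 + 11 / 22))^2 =-646566921 / 2500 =-258626.77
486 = 486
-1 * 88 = -88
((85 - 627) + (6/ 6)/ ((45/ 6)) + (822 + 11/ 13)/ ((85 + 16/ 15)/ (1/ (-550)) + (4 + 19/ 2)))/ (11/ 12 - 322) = 120012372904/ 71111102855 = 1.69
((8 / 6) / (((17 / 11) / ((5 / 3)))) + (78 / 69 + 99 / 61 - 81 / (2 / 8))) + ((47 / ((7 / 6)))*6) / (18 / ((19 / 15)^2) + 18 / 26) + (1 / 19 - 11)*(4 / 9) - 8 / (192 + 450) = -5775392255484853 / 18973438754319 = -304.39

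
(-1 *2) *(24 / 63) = -16 / 21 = -0.76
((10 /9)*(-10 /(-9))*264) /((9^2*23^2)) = 8800 /1156923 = 0.01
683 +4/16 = 2733/4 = 683.25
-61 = -61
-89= -89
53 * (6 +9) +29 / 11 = 8774 / 11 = 797.64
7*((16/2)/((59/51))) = 2856/59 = 48.41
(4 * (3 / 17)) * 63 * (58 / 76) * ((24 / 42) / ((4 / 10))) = 15660 / 323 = 48.48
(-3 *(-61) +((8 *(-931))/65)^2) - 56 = 56009279/4225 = 13256.63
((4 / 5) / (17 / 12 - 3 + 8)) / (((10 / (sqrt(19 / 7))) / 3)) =72 * sqrt(133) / 13475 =0.06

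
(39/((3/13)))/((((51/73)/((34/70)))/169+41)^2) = 25722065161/255957070084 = 0.10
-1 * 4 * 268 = -1072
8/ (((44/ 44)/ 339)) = 2712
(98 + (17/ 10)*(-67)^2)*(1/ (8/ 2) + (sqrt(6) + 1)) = 77293/ 8 + 77293*sqrt(6)/ 10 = 28594.47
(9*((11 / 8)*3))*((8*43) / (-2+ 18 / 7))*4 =89397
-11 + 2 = -9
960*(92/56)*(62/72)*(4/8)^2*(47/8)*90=2513325/14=179523.21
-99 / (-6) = 16.50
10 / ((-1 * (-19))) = 10 / 19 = 0.53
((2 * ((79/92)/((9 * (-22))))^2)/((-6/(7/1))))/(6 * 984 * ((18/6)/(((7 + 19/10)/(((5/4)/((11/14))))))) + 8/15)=-19440715/1402760127555072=-0.00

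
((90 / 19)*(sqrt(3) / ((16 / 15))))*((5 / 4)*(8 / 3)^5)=128000*sqrt(3) / 171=1296.51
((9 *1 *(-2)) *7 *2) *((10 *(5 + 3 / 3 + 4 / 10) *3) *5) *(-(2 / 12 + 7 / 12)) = 181440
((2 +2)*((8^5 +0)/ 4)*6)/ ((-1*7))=-28086.86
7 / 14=0.50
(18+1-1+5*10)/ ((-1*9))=-7.56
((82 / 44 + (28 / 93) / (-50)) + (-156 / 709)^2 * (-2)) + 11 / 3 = 5.43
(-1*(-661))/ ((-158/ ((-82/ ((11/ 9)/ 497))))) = 139496.86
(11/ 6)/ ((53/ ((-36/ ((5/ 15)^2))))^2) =192456/ 2809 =68.51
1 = 1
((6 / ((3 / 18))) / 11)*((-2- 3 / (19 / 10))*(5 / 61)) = -12240 / 12749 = -0.96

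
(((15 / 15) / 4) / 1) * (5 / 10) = 1 / 8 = 0.12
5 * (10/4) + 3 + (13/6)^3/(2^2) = 15589/864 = 18.04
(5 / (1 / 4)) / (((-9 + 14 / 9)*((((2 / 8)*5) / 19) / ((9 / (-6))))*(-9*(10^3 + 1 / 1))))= -456 / 67067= -0.01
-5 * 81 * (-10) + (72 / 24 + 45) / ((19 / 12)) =77526 / 19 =4080.32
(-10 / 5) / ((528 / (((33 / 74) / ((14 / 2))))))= -1 / 4144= -0.00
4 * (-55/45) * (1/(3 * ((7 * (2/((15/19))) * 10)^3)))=-11/37642192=-0.00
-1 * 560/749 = -80/107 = -0.75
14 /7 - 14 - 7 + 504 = 485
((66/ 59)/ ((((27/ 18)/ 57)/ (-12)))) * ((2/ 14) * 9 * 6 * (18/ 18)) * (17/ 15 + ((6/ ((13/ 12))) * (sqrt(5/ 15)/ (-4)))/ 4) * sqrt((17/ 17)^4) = -9209376/ 2065 + 2437776 * sqrt(3)/ 5369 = -3673.31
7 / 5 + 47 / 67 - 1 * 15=-4321 / 335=-12.90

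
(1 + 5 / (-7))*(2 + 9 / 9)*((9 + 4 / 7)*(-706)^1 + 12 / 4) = -283686 / 49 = -5789.51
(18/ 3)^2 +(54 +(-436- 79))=-425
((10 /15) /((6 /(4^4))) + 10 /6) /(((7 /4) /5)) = 5420 /63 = 86.03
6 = 6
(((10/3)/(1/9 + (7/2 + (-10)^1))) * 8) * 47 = -4512/23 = -196.17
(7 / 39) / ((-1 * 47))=-0.00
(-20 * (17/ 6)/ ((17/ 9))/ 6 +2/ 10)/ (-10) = 12/ 25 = 0.48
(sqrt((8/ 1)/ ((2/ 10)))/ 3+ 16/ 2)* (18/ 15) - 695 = -682.87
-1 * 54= -54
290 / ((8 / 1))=145 / 4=36.25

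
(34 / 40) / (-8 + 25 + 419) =17 / 8720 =0.00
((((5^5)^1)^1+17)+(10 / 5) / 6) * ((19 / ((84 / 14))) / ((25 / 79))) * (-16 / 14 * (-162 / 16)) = 127349343 / 350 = 363855.27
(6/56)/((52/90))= 135/728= 0.19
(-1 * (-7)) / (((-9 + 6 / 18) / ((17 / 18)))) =-119 / 156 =-0.76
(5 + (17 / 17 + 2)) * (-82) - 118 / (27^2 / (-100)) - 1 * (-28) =-446012 / 729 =-611.81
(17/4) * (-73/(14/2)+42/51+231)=13173/14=940.93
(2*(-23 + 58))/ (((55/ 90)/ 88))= 10080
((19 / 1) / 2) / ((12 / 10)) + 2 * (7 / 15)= 177 / 20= 8.85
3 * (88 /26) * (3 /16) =1.90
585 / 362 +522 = 189549 / 362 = 523.62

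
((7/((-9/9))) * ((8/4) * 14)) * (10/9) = -217.78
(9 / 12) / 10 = 3 / 40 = 0.08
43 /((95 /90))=774 /19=40.74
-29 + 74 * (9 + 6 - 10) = 341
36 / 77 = 0.47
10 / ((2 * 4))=5 / 4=1.25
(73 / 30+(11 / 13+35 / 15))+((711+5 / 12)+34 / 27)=5042387 / 7020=718.29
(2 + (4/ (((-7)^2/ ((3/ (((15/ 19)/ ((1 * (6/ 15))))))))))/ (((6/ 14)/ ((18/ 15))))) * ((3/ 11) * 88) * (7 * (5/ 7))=49296/ 175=281.69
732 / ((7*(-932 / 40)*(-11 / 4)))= 29280 / 17941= 1.63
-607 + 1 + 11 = -595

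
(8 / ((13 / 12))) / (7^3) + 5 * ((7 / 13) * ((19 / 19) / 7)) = 1811 / 4459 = 0.41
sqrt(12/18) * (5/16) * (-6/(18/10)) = -25 * sqrt(6)/72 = -0.85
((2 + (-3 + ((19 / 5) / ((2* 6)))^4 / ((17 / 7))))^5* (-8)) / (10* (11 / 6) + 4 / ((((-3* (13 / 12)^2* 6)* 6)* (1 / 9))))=85930344594668625223740913167582254640364817 / 197936974722423246933196800000000000000000000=0.43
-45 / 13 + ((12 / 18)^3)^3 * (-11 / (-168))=-3.46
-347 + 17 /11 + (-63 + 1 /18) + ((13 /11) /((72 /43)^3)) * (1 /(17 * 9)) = -23322324283 /57106944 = -408.40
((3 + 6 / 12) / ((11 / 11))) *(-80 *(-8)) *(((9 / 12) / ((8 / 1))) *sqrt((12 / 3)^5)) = 6720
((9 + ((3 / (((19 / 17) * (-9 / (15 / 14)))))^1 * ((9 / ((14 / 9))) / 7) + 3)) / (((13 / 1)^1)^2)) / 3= 0.02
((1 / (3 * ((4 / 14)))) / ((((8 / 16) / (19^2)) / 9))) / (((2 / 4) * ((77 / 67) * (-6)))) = -24187 / 11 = -2198.82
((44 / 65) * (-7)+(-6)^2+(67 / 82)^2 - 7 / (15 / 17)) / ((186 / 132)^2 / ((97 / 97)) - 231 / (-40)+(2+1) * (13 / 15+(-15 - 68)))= -7614005102 / 75721628385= -0.10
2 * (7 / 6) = 7 / 3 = 2.33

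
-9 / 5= -1.80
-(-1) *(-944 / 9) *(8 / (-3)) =7552 / 27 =279.70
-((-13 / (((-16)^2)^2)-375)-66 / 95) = 2339046611 / 6225920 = 375.69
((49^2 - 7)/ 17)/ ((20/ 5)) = 1197/ 34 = 35.21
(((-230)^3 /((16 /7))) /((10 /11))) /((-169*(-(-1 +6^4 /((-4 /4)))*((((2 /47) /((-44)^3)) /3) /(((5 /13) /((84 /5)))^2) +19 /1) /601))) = 550357190097859375 /651311792974102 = 845.00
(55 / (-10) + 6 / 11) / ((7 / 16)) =-11.32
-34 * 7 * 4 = -952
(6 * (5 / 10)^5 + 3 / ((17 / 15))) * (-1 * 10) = -28.35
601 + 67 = 668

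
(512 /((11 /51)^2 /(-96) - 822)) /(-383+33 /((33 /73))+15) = 127844352 /60548818735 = 0.00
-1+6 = 5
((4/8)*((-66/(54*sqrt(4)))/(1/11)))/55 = -11/180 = -0.06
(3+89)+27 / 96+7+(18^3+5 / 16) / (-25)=-107209 / 800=-134.01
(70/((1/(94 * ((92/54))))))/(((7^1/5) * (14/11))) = 1189100/189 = 6291.53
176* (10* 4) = 7040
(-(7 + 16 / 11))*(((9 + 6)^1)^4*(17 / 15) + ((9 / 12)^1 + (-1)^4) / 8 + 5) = -170763531 / 352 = -485123.67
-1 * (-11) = 11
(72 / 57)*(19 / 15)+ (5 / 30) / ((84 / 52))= 1073 / 630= 1.70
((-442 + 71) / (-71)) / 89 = 371 / 6319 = 0.06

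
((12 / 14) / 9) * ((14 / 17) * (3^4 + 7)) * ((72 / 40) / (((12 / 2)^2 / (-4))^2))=352 / 2295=0.15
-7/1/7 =-1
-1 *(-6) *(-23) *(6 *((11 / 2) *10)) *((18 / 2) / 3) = -136620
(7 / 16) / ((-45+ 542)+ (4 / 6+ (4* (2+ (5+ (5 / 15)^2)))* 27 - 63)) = 21 / 57728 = 0.00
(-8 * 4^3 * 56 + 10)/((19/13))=-372606/19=-19610.84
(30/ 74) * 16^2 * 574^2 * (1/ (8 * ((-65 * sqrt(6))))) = -26845.67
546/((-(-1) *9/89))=16198/3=5399.33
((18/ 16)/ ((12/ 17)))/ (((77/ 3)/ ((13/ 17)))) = 117/ 2464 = 0.05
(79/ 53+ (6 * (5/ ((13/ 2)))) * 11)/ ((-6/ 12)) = -104.52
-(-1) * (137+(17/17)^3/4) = 549/4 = 137.25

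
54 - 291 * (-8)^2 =-18570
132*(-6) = -792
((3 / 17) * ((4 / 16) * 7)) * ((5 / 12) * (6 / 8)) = 105 / 1088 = 0.10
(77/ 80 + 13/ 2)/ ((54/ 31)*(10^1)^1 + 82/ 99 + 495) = 1832193/ 126012560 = 0.01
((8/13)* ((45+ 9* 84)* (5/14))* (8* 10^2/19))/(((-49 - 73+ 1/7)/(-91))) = 89712000/16207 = 5535.39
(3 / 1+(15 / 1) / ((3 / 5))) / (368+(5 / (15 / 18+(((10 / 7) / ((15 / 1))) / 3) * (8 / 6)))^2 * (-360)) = -766927 / 311409388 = -0.00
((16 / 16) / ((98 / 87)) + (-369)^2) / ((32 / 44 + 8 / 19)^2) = 103258.46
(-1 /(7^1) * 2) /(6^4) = -1 /4536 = -0.00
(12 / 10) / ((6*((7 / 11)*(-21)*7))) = -11 / 5145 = -0.00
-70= -70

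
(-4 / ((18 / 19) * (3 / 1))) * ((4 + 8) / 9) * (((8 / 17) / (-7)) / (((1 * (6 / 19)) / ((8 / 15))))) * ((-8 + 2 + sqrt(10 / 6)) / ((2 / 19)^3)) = -158470336 / 144585 + 79235168 * sqrt(15) / 1301265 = -860.21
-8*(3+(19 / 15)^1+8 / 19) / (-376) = 1336 / 13395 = 0.10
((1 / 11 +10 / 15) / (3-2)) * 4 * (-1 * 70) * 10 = -70000 / 33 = -2121.21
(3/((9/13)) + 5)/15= 28/45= 0.62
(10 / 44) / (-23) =-0.01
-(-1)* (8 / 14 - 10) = -66 / 7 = -9.43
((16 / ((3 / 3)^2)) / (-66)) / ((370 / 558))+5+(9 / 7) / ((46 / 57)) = 4080737 / 655270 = 6.23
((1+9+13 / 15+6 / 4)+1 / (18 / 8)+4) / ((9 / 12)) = 3026 / 135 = 22.41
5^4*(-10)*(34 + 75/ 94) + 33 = -10220324/ 47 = -217453.70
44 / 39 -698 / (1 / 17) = -462730 / 39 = -11864.87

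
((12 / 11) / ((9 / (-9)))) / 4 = -3 / 11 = -0.27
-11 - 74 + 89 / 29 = -2376 / 29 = -81.93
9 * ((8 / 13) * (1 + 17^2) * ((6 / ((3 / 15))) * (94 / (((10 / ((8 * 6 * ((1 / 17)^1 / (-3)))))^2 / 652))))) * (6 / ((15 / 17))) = 196560912384 / 1105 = 177883178.63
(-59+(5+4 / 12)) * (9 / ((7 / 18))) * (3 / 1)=-3726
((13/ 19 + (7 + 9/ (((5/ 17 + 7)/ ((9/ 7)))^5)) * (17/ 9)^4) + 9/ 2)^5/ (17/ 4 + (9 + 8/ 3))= 6523375062107195116615282743619865670524938765540832842519488770544348659968272058922116522329891898776071875/ 13914366686206283227434823217028673802155465860092405545719964666478167293427305747553816153555992576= 468822994.91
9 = 9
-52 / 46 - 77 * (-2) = 3516 / 23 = 152.87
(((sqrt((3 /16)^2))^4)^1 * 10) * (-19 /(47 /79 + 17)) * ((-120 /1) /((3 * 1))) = 607905 /1138688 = 0.53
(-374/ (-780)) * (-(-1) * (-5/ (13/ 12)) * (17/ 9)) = -6358/ 1521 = -4.18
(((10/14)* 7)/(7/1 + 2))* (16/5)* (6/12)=8/9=0.89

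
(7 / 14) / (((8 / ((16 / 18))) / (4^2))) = 8 / 9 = 0.89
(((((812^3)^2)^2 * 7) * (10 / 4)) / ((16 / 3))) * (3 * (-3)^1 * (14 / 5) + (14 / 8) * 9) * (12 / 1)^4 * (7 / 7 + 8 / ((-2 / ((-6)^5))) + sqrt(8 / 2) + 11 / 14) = -1643378356656125402410116272761907496729182208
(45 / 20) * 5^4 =5625 / 4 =1406.25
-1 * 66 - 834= -900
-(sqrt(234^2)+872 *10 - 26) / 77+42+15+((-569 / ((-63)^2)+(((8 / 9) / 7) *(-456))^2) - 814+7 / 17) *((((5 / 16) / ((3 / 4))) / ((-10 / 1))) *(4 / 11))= -216918991 / 2226609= -97.42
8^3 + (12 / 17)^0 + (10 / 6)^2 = 4642 / 9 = 515.78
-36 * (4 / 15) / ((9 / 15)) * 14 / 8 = -28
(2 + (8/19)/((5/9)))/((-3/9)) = -786/95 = -8.27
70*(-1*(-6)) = 420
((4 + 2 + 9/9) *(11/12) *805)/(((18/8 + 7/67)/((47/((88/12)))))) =17744615/1262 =14060.71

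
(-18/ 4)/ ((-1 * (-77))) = -9/ 154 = -0.06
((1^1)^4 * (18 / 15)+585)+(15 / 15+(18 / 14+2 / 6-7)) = 61091 / 105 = 581.82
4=4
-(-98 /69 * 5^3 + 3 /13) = 177.31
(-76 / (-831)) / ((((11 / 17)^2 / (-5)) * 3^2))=-109820 / 904959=-0.12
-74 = -74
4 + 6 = 10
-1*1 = -1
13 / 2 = 6.50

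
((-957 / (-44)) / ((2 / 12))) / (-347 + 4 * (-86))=-261 / 1382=-0.19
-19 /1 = -19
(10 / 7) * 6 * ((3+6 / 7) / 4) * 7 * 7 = 405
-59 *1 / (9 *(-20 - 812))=59 / 7488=0.01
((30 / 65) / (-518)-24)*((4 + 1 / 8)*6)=-594.02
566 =566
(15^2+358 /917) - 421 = -179374 /917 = -195.61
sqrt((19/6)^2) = 19/6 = 3.17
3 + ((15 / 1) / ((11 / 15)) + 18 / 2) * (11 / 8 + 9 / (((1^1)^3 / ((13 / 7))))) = 82515 / 154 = 535.81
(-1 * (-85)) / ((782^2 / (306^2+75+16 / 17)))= 13.03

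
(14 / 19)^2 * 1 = 0.54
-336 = -336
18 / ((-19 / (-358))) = 6444 / 19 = 339.16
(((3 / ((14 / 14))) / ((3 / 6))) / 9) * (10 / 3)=2.22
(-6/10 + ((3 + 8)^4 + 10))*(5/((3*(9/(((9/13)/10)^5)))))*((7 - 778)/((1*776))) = -30878959401/7203084200000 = -0.00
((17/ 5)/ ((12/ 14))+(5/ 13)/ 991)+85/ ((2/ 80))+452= 1490292707/ 386490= 3855.97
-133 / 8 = -16.62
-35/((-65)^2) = -0.01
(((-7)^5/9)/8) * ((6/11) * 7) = -117649/132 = -891.28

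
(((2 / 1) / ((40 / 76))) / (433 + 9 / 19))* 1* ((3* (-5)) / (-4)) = 1083 / 32944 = 0.03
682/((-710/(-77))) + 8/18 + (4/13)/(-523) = 1616333887/21722805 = 74.41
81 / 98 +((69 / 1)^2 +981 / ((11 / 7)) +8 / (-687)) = 3988861081 / 740586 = 5386.09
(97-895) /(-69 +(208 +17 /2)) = -1596 /295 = -5.41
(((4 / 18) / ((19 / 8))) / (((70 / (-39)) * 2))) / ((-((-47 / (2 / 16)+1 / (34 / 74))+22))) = -884 / 11932095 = -0.00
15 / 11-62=-667 / 11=-60.64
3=3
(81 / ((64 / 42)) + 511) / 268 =18053 / 8576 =2.11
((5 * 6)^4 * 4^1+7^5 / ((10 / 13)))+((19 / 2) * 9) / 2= 65237837 / 20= 3261891.85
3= 3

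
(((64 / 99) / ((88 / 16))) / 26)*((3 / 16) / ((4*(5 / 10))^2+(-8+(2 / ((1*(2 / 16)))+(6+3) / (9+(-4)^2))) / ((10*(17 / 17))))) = 1000 / 5705271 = 0.00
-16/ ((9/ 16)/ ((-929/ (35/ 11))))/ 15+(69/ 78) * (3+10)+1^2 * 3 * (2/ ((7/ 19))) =5494703/ 9450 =581.45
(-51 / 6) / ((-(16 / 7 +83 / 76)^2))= 2405704 / 3229209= 0.74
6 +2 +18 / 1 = 26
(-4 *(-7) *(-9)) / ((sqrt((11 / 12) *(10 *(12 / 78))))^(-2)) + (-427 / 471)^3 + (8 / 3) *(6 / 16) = -482384228656 / 1358332443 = -355.13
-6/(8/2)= -1.50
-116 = -116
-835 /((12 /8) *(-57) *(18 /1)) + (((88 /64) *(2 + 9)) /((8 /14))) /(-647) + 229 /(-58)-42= -41994510217 /924040224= -45.45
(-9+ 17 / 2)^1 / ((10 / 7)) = -7 / 20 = -0.35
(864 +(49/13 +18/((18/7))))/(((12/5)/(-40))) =-568600/39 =-14579.49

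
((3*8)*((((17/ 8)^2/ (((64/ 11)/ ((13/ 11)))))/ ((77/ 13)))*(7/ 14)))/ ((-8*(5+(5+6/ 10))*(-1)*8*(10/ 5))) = 732615/ 534904832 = 0.00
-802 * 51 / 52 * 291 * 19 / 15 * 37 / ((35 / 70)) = -1394574141 / 65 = -21454986.78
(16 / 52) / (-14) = -2 / 91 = -0.02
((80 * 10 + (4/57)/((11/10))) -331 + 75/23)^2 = 46395088223236/207965241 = 223090.59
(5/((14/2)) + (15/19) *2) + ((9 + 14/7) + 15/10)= 3935/266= 14.79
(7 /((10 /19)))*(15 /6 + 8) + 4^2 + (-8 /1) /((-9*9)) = 252313 /1620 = 155.75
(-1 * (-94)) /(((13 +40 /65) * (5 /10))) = 2444 /177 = 13.81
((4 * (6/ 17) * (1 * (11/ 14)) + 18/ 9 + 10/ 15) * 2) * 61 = 164456/ 357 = 460.66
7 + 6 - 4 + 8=17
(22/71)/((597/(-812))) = -17864/42387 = -0.42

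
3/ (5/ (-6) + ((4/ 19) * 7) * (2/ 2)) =342/ 73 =4.68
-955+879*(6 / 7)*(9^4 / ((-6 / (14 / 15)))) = -769904.20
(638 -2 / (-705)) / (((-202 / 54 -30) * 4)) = -1012032 / 214085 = -4.73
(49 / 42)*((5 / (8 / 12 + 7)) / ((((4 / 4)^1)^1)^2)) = 35 / 46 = 0.76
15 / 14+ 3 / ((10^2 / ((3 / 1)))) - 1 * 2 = -587 / 700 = -0.84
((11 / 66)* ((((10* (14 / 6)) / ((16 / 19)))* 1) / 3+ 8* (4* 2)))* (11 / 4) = 58003 / 1728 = 33.57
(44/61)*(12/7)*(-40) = -21120/427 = -49.46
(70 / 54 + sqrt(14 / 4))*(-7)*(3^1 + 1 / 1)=-14*sqrt(14)- 980 / 27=-88.68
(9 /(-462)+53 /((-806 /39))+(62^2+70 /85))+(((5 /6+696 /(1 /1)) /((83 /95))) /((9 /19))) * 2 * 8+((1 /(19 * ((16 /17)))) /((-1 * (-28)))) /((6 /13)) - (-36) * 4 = 6839759582308027 /221160094848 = 30926.73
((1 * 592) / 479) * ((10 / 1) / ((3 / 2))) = 11840 / 1437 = 8.24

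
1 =1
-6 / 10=-3 / 5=-0.60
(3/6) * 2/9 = 1/9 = 0.11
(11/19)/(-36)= -11/684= -0.02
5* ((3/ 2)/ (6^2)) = 5/ 24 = 0.21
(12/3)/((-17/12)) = -48/17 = -2.82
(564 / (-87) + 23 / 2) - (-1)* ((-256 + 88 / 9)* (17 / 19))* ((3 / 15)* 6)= -4287017 / 16530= -259.35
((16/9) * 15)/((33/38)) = 3040/99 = 30.71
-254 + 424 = 170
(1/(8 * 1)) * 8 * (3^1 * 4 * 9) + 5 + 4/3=343/3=114.33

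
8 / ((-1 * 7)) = -8 / 7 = -1.14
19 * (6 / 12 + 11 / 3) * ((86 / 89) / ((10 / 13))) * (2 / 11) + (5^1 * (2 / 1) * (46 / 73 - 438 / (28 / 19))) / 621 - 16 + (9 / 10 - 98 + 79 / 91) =-3995312652017 / 40386716370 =-98.93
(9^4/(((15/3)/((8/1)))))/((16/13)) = 85293/10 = 8529.30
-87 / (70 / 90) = -783 / 7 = -111.86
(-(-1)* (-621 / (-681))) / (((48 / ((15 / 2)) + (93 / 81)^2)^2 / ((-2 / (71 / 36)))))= -0.02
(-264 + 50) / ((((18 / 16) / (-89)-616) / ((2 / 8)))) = 38092 / 438601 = 0.09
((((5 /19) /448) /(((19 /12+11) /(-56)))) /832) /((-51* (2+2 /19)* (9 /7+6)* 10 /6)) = 7 /2904611840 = 0.00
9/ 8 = 1.12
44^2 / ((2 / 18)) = 17424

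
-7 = -7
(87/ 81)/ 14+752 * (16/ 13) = 4548473/ 4914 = 925.62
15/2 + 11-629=-1221/2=-610.50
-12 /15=-0.80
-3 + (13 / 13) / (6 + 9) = -44 / 15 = -2.93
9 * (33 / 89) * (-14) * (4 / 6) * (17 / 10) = -23562 / 445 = -52.95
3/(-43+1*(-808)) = -3/851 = -0.00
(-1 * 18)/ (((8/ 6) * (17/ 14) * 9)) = -21/ 17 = -1.24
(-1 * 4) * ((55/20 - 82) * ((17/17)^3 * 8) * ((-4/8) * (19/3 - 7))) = 845.33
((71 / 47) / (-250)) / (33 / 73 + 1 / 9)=-46647 / 4347500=-0.01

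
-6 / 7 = -0.86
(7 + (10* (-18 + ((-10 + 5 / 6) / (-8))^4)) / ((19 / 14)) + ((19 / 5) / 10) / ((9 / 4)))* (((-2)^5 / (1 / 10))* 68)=1208388408581 / 492480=2453680.17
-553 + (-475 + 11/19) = -19521/19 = -1027.42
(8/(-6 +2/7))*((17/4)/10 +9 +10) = -5439/200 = -27.20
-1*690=-690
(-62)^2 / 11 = 3844 / 11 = 349.45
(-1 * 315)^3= -31255875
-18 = -18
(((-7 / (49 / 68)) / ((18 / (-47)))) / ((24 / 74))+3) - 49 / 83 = 2529329 / 31374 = 80.62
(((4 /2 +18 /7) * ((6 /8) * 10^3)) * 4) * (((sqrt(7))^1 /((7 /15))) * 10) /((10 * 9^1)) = 160000 * sqrt(7) /49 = 8639.19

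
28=28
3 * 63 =189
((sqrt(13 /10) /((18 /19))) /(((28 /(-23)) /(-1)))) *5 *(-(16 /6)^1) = -437 *sqrt(130) /378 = -13.18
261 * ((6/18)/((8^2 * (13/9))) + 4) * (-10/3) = -1448985/416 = -3483.14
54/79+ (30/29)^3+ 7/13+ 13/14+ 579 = 204177397587/350665042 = 582.26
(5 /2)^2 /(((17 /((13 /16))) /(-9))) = -2925 /1088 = -2.69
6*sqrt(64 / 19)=48*sqrt(19) / 19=11.01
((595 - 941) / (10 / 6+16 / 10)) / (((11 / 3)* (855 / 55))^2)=-1730 / 53067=-0.03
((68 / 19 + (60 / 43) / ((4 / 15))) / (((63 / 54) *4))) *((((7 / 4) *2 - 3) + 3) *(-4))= -21597 / 817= -26.43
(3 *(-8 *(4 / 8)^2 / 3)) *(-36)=72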